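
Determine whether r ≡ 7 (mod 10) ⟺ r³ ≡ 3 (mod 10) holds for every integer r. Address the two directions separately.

(⟹) Suppose r ≡ 7 (mod 10). Write r = 10j + 7. Then (10j + 7)³ = 1000j³ + 2100j² + 1470j + 343 = 10(100j³ + 210j² + 147j + 34) + 3, so r³ ≡ 3 (mod 10).

(⟸) Conversely, suppose r³ ≡ 3 (mod 10). The only residue r in {0, …, 9} with r³ ≡ 3 (mod 10) is r = 7, so r ≡ 7 (mod 10).

The biconditional holds.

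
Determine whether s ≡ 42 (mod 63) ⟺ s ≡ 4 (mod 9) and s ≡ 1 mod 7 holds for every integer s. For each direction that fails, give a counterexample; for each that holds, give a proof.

Both directions fail.

[⇒] This fails: s = 42 gives 42 ≡ 42 (mod 63) but 42 ≡ 6 (mod 9), so the conjunction on the right does not hold.

[⇐] This fails: s = 22 satisfies both congruences on the right (22 ≡ 4 mod 9 and 22 ≡ 1 mod 7) yet 22 ≡ 22 (mod 63), not 42.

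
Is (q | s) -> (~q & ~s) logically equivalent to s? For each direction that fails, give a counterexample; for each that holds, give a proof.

Neither implication holds.

(⟹) This fails. Under s = F, q = F, the left side is true but the right side is false.

(⟸) This fails. Under s = T, q = F, the left side is false but the right side is true.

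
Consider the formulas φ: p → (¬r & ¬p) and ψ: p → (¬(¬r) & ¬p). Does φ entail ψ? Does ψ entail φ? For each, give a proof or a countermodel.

Both directions hold; the statement is true.

[⇒] Assume the antecedent. If r is true, the antecedent forces (r = T, p = F), and p → (¬(¬r) & ¬p) holds there. If r is false, the antecedent forces (r = F, p = F), and p → (¬(¬r) & ¬p) holds there. Either way p → (¬(¬r) & ¬p) holds.

[⇐] Assume the antecedent. If r is true, the antecedent forces (r = T, p = F), and p → (¬r & ¬p) holds there. If r is false, the antecedent forces (r = F, p = F), and p → (¬r & ¬p) holds there. Either way p → (¬r & ¬p) holds.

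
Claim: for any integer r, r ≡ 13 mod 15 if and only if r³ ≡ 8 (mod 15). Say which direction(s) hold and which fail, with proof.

[⇒] This fails: take r = 13. Then 13 ≡ 13 (mod 15), but 13³ = 2197 ≡ 7 (mod 15), not 8.

[⇐] This fails: take r = 2. Then 2³ = 8 ≡ 8 (mod 15), yet 2 ≡ 2 (mod 15), not 13.

Neither implication holds.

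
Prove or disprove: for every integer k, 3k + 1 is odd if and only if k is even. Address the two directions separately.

Both implications hold.

(←) Suppose k is even; write k = 2j. Then 3k + 1 = 3·(2j) + 1 = 2·3j + 1, which is odd.

(→) Suppose 3k + 1 is odd. Since 3 is odd, 3k and k have the same parity, so 3k + 1 ≡ k + 1 (mod 2). As 1 is odd, 3k + 1 is odd exactly when k is even. Thus k is even.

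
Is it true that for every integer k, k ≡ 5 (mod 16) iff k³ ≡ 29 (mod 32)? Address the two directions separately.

[⇐] The residues r modulo 32 with r³ ≡ 29 (mod 32) are exactly {5}, and each is ≡ 5 (mod 16).

[⇒] This fails: take k = 21. Then 21 ≡ 5 (mod 16), but 21³ = 9261 ≡ 13 (mod 32), not 29.

Only the reverse direction holds.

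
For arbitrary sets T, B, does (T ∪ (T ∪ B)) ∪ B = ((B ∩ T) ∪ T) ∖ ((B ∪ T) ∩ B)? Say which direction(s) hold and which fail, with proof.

(⟹) This inclusion fails. Take T = ∅, B = {1}; then 1 ∈ (T ∪ (T ∪ B)) ∪ B but 1 ∉ ((B ∩ T) ∪ T) ∖ ((B ∪ T) ∩ B).

(⟸) Let x ∈ ((B ∩ T) ∪ T) ∖ ((B ∪ T) ∩ B). Then x ∈ T and x ∉ B, from which x ∈ (T ∪ (T ∪ B)) ∪ B.

The sets are not equal: only the reverse inclusion holds.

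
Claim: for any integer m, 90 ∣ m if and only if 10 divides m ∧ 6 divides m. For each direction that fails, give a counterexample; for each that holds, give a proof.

(→) If 90 ∣ m, write m = 90q. Since 90 = 9·10, m = 10·(9q), so 10 ∣ m; and since 90 = 15·6, m = 6·(15q), so 6 ∣ m.

(←) This fails: take m = 30. Both 10 ∣ 30 and 6 ∣ 30, yet 30 is not a multiple of 90 (since 30 = 0·90 + 30), so 90 ∤ 30.

Only the forward direction holds.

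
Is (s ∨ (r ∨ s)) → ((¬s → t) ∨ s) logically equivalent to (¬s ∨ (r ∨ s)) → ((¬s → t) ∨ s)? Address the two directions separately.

Only the converse holds.

(⟸) Assume the antecedent. If t is true, (s ∨ (r ∨ s)) → ((¬s → t) ∨ s) reduces to true regardless of the other variables. If t is false, the antecedent forces (t = F, r = F, s = T) or (t = F, r = T, s = T), and (s ∨ (r ∨ s)) → ((¬s → t) ∨ s) holds there. Either way (s ∨ (r ∨ s)) → ((¬s → t) ∨ s) holds.

(⟹) This fails. Under t = F, r = F, s = F, the left side is true but the right side is false.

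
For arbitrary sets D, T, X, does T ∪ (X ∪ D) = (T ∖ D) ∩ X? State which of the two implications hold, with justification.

(⊇) Let x ∈ (T ∖ D) ∩ X. Then x ∈ T ∩ X and x ∉ D, from which x ∈ T ∪ (X ∪ D).

(⊆) This inclusion fails. Take D = {1}, T = ∅, X = ∅; then 1 ∈ T ∪ (X ∪ D) but 1 ∉ (T ∖ D) ∩ X.

Only the reverse inclusion holds.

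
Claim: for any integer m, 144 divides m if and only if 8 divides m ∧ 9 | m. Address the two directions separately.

(⇒) holds; (⇐) fails.

(←) This fails: take m = 72. Both 8 ∣ 72 and 9 ∣ 72, yet 72 is not a multiple of 144 (since 72 = 0·144 + 72), so 144 ∤ 72.

(→) If 144 ∣ m, write m = 144q. Since 144 = 18·8, m = 8·(18q), so 8 ∣ m; and since 144 = 16·9, m = 9·(16q), so 9 ∣ m.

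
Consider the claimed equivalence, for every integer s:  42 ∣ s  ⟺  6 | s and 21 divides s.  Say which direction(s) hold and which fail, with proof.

(→) If 42 ∣ s, write s = 42q. Since 42 = 7·6, s = 6·(7q), so 6 ∣ s; and since 42 = 2·21, s = 21·(2q), so 21 ∣ s.

(←) Suppose 6 ∣ s and 21 ∣ s. Any common multiple of 6 and 21 is a multiple of their lcm; here lcm(6, 21) = 6·21/gcd(6, 21) = 126/3 = 42, so 42 ∣ s.

Both implications hold.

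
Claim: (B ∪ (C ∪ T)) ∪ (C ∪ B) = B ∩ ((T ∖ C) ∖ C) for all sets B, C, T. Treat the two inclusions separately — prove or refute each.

(⊆) This inclusion fails. Take B = {1}, C = ∅, T = ∅; then 1 ∈ (B ∪ (C ∪ T)) ∪ (C ∪ B) but 1 ∉ B ∩ ((T ∖ C) ∖ C).

(⊇) Let x ∈ B ∩ ((T ∖ C) ∖ C). Then x ∈ B ∩ T and x ∉ C, from which x ∈ (B ∪ (C ∪ T)) ∪ (C ∪ B).

(⊆) fails; (⊇) holds.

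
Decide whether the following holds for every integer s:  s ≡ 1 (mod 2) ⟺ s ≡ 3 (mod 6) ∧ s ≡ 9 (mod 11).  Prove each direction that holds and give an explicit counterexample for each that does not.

Only the reverse direction holds.

Forward direction. This fails: s = 1 gives 1 ≡ 1 (mod 2) but 1 ≡ 1 (mod 6), so the conjunction on the right does not hold.

Converse. If s ≡ 3 (mod 6) and s ≡ 9 (mod 11), then by the Chinese remainder theorem s ≡ 9 (mod 66). Since 9 ≡ 1 (mod 2) and 2 ∣ 66, we get s ≡ 1 (mod 2).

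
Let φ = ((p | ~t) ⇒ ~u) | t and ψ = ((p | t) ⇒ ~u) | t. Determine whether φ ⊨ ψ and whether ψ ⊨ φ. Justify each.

[⇒] Assume the antecedent. If t is true, ((p | t) ⇒ ~u) | t reduces to true regardless of the other variables. If t is false, the antecedent forces (p = F, t = F, u = F) or (p = T, t = F, u = F), and ((p | t) ⇒ ~u) | t holds there. Either way ((p | t) ⇒ ~u) | t holds.

[⇐] This fails. Under p = F, t = F, u = T, the left side is false but the right side is true.

Only the forward direction holds.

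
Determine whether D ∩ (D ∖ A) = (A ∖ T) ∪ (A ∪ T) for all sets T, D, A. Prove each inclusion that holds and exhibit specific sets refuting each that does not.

Forward inclusion. This inclusion fails. Take T = ∅, D = {1}, A = ∅; then 1 ∈ D ∩ (D ∖ A) but 1 ∉ (A ∖ T) ∪ (A ∪ T).

Reverse inclusion. This inclusion fails. Take T = {1}, D = ∅, A = ∅; then 1 ∈ (A ∖ T) ∪ (A ∪ T) but 1 ∉ D ∩ (D ∖ A).

Neither inclusion holds.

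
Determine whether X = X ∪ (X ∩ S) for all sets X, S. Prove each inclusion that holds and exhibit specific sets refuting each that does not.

Both inclusions hold; the sets are equal.

Forward inclusion. Let x ∈ X. Then either x ∈ X and x ∉ S; or x ∈ X ∩ S. In each case x ∈ X ∪ (X ∩ S), so X ⊆ X ∪ (X ∩ S).

Reverse inclusion. Let x ∈ X ∪ (X ∩ S). Then either x ∈ X and x ∉ S; or x ∈ X ∩ S. In each case x ∈ X, so X ∪ (X ∩ S) ⊆ X.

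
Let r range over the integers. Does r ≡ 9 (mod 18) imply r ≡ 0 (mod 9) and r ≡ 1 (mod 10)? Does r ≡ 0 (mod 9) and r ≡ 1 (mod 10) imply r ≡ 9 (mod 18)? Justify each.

Not equivalent: only (⇐) holds.

(→) This fails: r = 9 gives 9 ≡ 9 (mod 18) but 9 ≡ 9 (mod 10), so the conjunction on the right does not hold.

(←) Conversely, if r ≡ 0 (mod 9) and r ≡ 1 (mod 10), then by the Chinese remainder theorem r ≡ 81 (mod 90). Since 81 ≡ 9 (mod 18) and 18 ∣ 90, we get r ≡ 9 (mod 18).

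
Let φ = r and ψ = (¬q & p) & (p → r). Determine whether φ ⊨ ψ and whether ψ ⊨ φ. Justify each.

Only the reverse direction holds.

Forward direction. This fails. Under p = F, q = F, r = T, the left side is true but the right side is false.

Converse. Assume the antecedent. If p is true, the antecedent forces (p = T, q = F, r = T), and r holds there. If p is false, the antecedent cannot hold. Either way r holds.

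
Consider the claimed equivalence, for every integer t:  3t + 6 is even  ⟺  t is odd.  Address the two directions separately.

Both directions fail.

Forward direction. This fails: t = 4 gives 3t + 6 = 18, which is even, but 4 is even, not odd.

Converse. This also fails: t = 7 is odd, but 3t + 6 = 27 is odd, not even.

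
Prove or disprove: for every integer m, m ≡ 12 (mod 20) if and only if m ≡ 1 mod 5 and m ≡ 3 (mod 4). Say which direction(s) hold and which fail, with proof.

Both directions fail.

(⇒) This fails: m = 12 gives 12 ≡ 12 (mod 20) but 12 ≡ 2 (mod 5), so the conjunction on the right does not hold.

(⇐) This fails: m = 11 satisfies both congruences on the right (11 ≡ 1 mod 5 and 11 ≡ 3 mod 4) yet 11 ≡ 11 (mod 20), not 12.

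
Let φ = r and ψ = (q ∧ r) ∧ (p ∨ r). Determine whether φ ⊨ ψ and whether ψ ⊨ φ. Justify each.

The forward direction fails; the converse holds.

[⇒] This fails. Under q = F, p = F, r = T, the left side is true but the right side is false.

[⇐] Assume the antecedent. If q is true, the antecedent forces (q = T, p = F, r = T) or (q = T, p = T, r = T), and r holds there. If q is false, the antecedent cannot hold. Either way r holds.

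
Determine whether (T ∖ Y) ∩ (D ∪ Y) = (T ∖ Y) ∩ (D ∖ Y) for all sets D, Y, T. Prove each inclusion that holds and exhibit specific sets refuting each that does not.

(⊇) Let x ∈ (T ∖ Y) ∩ (D ∖ Y). Then x ∈ D ∩ T and x ∉ Y, from which x ∈ (T ∖ Y) ∩ (D ∪ Y).

(⊆) Let x ∈ (T ∖ Y) ∩ (D ∪ Y). Then x ∈ D ∩ T and x ∉ Y, from which x ∈ (T ∖ Y) ∩ (D ∖ Y).

Both inclusions hold.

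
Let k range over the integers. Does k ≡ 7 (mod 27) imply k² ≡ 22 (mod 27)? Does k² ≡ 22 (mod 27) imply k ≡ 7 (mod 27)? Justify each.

Not equivalent: only (⇒) holds.

(→) Suppose k ≡ 7 (mod 27). Write k = 27j + 7. Then (27j + 7)² = 729j² + 378j + 49 = 27(27j² + 14j + 1) + 22, so k² ≡ 22 (mod 27).

(←) This fails: take k = 20. Then 20² = 400 ≡ 22 (mod 27), yet 20 ≡ 20 (mod 27), not 7.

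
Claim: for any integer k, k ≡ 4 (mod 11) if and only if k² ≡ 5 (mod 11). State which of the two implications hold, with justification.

Forward direction. Suppose k ≡ 4 (mod 11). Write k = 11j + 4. Then (11j + 4)² = 121j² + 88j + 16 = 11(11j² + 8j + 1) + 5, so k² ≡ 5 (mod 11).

Converse. This fails: take k = 7. Then 7² = 49 ≡ 5 (mod 11), yet 7 ≡ 7 (mod 11), not 4.

Only the forward implication holds.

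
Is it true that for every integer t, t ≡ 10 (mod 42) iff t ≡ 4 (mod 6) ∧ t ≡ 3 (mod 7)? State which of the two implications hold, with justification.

(←) If t ≡ 4 (mod 6) and t ≡ 3 (mod 7), then by the Chinese remainder theorem t ≡ 10 (mod 42). This is exactly t ≡ 10 (mod 42).

(→) Suppose t ≡ 10 (mod 42); write t = 42j + 10. Since 6 ∣ 42, reducing mod 6 gives t ≡ 10 ≡ 4 (mod 6); since 7 ∣ 42, reducing mod 7 gives t ≡ 10 ≡ 3 (mod 7).

Both directions hold.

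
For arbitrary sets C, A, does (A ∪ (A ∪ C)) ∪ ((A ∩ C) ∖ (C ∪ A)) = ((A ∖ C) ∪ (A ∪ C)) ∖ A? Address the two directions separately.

(⟹) This inclusion fails. Take C = ∅, A = {1}; then 1 ∈ (A ∪ (A ∪ C)) ∪ ((A ∩ C) ∖ (C ∪ A)) but 1 ∉ ((A ∖ C) ∪ (A ∪ C)) ∖ A.

(⟸) Let x ∈ ((A ∖ C) ∪ (A ∪ C)) ∖ A. Then x ∈ C and x ∉ A, from which x ∈ (A ∪ (A ∪ C)) ∪ ((A ∩ C) ∖ (C ∪ A)).

The sets are not equal: only the reverse inclusion holds.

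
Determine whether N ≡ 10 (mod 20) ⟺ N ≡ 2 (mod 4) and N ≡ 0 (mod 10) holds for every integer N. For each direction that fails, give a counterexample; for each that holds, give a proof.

[⇒] Suppose N ≡ 10 (mod 20); write N = 20j + 10. Since 4 ∣ 20, reducing mod 4 gives N ≡ 10 ≡ 2 (mod 4); since 10 ∣ 20, reducing mod 10 gives N ≡ 10 ≡ 0 (mod 10).

[⇐] Conversely, if N ≡ 2 (mod 4) and N ≡ 0 (mod 10), then by the Chinese remainder theorem N ≡ 10 (mod 20). This is exactly N ≡ 10 (mod 20).

The biconditional holds.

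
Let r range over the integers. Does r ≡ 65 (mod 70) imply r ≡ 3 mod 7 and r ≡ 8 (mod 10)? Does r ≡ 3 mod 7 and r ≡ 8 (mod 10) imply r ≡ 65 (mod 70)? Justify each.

Forward direction. This fails: r = 65 gives 65 ≡ 65 (mod 70) but 65 ≡ 2 (mod 7), so the conjunction on the right does not hold.

Converse. This fails: r = 38 satisfies both congruences on the right (38 ≡ 3 mod 7 and 38 ≡ 8 mod 10) yet 38 ≡ 38 (mod 70), not 65.

Both directions fail.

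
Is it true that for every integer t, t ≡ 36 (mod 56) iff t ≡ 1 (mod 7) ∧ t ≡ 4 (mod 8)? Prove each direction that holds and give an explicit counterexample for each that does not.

Both directions hold.

(←) If t ≡ 1 (mod 7) and t ≡ 4 (mod 8), then by the Chinese remainder theorem t ≡ 36 (mod 56). This is exactly t ≡ 36 (mod 56).

(→) Suppose t ≡ 36 (mod 56); write t = 56j + 36. Since 7 ∣ 56, reducing mod 7 gives t ≡ 36 ≡ 1 (mod 7); since 8 ∣ 56, reducing mod 8 gives t ≡ 36 ≡ 4 (mod 8).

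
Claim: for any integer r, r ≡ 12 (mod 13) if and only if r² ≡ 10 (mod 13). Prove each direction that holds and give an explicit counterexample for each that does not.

Neither implication holds.

(→) This fails: take r = 12. Then 12 ≡ 12 (mod 13), but 12² = 144 ≡ 1 (mod 13), not 10.

(←) This fails: take r = 6. Then 6² = 36 ≡ 10 (mod 13), yet 6 ≡ 6 (mod 13), not 12.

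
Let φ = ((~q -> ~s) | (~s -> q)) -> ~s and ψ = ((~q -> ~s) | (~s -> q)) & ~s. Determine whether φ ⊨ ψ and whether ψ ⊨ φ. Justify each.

Both directions hold.

(→) Assume the antecedent. If s is true, the antecedent cannot hold. If s is false, ((~q -> ~s) | (~s -> q)) & ~s reduces to true regardless of the other variables. Either way ((~q -> ~s) | (~s -> q)) & ~s holds.

(←) Assume the antecedent. If s is true, the antecedent cannot hold. If s is false, ((~q -> ~s) | (~s -> q)) -> ~s reduces to true regardless of the other variables. Either way ((~q -> ~s) | (~s -> q)) -> ~s holds.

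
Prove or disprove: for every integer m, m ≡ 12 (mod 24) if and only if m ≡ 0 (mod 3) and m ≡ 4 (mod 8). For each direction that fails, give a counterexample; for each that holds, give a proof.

Converse. If m ≡ 0 (mod 3) and m ≡ 4 (mod 8), then by the Chinese remainder theorem m ≡ 12 (mod 24). This is exactly m ≡ 12 (mod 24).

Forward direction. Suppose m ≡ 12 (mod 24); write m = 24j + 12. Since 3 ∣ 24, reducing mod 3 gives m ≡ 12 ≡ 0 (mod 3); since 8 ∣ 24, reducing mod 8 gives m ≡ 12 ≡ 4 (mod 8).

The biconditional holds.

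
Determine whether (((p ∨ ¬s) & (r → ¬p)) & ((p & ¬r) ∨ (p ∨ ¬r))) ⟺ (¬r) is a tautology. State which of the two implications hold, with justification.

(⇒) holds; (⇐) fails.

Forward direction. Assume the antecedent. If r is true, the antecedent cannot hold. If r is false, ¬r reduces to true regardless of the other variables. Either way ¬r holds.

Converse. This fails. Under r = F, s = T, p = F, the left side is false but the right side is true.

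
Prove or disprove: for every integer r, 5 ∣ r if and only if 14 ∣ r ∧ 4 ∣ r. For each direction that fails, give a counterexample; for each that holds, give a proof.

(→) This fails: take r = 5. Certainly 5 ∣ 5, but 14 ∤ 5.

(←) This fails: take r = 28. Both 14 ∣ 28 and 4 ∣ 28, yet 28 is not a multiple of 5 (since 28 = 5·5 + 3), so 5 ∤ 28.

Neither implication holds.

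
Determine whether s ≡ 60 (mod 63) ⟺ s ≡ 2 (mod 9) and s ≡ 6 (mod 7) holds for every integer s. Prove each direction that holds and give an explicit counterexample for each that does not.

Neither implication holds.

(⇒) This fails: s = 60 gives 60 ≡ 60 (mod 63) but 60 ≡ 6 (mod 9), so the conjunction on the right does not hold.

(⇐) This fails: s = 20 satisfies both congruences on the right (20 ≡ 2 mod 9 and 20 ≡ 6 mod 7) yet 20 ≡ 20 (mod 63), not 60.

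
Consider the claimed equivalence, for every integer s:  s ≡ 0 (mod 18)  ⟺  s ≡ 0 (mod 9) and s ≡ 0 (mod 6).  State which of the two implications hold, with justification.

Both directions hold; the statement is true.

Forward direction. Suppose s ≡ 0 (mod 18); write s = 18j + 0. Since 9 ∣ 18, reducing mod 9 gives s ≡ 0 (mod 9); since 6 ∣ 18, reducing mod 6 gives s ≡ 0 (mod 6).

Converse. If s ≡ 0 (mod 9) and s ≡ 0 (mod 6), then by the Chinese remainder theorem s ≡ 0 (mod 18). This is exactly s ≡ 0 (mod 18).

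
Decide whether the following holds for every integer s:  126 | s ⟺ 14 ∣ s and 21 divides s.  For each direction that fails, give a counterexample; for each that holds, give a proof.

[⇒] If 126 ∣ s, write s = 126q. Since 126 = 9·14, s = 14·(9q), so 14 ∣ s; and since 126 = 6·21, s = 21·(6q), so 21 ∣ s.

[⇐] This fails: take s = 42. Both 14 ∣ 42 and 21 ∣ 42, yet 42 is not a multiple of 126 (since 42 = 0·126 + 42), so 126 ∤ 42.

The forward direction holds; the converse fails.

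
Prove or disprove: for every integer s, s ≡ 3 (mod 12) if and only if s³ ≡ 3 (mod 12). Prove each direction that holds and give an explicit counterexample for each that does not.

(⇒) Suppose s ≡ 3 (mod 12). Write s = 12j + 3. Then (12j + 3)³ = 1728j³ + 1296j² + 324j + 27 = 12(144j³ + 108j² + 27j + 2) + 3, so s³ ≡ 3 (mod 12).

(⇐) For the converse, argue contrapositively. If s ≢ 3 (mod 12), then s is congruent to one of 0, 1, 2, 4, 5, 6, 7, 8, 9, 10, 11 modulo 12, and these give s³ ≡ 0, 1, 8, 4, 5, 0, 7, 8, 9, 4, 11 respectively — never 3.

Both implications hold.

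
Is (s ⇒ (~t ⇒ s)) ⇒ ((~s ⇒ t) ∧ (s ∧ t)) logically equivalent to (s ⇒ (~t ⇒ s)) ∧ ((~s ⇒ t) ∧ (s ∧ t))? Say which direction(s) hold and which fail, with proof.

(⇐) Assume the antecedent. If s is true, the antecedent forces (s = T, t = T), and the consequent holds there. If s is false, the antecedent cannot hold. Either way the consequent holds.

(⇒) Assume the antecedent. If s is true, the antecedent forces (s = T, t = T), and the consequent holds there. If s is false, the antecedent cannot hold. Either way the consequent holds.

Both directions hold; the statement is true.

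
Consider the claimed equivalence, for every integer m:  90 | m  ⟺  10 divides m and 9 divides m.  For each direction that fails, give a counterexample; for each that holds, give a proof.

Both implications hold.

(⟹) If 90 ∣ m, write m = 90q. Since 90 = 9·10, m = 10·(9q), so 10 ∣ m; and since 90 = 10·9, m = 9·(10q), so 9 ∣ m.

(⟸) Suppose 10 ∣ m and 9 ∣ m. Any common multiple of 10 and 9 is a multiple of their lcm; here gcd(10, 9) = 1, so lcm(10, 9) = 10·9 = 90, so 90 ∣ m.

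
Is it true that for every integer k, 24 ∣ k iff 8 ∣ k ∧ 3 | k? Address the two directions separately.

Forward direction. If 24 ∣ k, write k = 24q. Since 24 = 3·8, k = 8·(3q), so 8 ∣ k; and since 24 = 8·3, k = 3·(8q), so 3 ∣ k.

Converse. Suppose 8 ∣ k and 3 ∣ k. Any common multiple of 8 and 3 is a multiple of their lcm; here gcd(8, 3) = 1, so lcm(8, 3) = 8·3 = 24, so 24 ∣ k.

Both implications hold.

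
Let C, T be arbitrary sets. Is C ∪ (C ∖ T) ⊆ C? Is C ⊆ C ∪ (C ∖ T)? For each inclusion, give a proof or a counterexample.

The two sets are equal.

Forward inclusion. Let x ∈ C ∪ (C ∖ T). Then either x ∈ C and x ∉ T; or x ∈ C ∩ T. In each case x ∈ C, so C ∪ (C ∖ T) ⊆ C.

Reverse inclusion. Let x ∈ C. Then either x ∈ C and x ∉ T; or x ∈ C ∩ T. In each case x ∈ C ∪ (C ∖ T), so C ⊆ C ∪ (C ∖ T).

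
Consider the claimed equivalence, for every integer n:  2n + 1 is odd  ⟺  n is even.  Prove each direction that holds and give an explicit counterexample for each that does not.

(⇒) This fails: take n = 5. Then 2n + 1 = 11, which is odd, yet n = 5 is odd, not even.

(⇐) Suppose n is even. Since 2 is even, 2n is even for every n, so 2n + 1 has the same parity as 1, which is odd. Hence 2n + 1 is odd.

The forward direction fails; the converse holds.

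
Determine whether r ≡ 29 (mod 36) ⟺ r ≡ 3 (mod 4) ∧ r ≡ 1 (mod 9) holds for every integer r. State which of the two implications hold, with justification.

Both directions fail.

(⟹) This fails: r = 29 gives 29 ≡ 29 (mod 36) but 29 ≡ 1 (mod 4), so the conjunction on the right does not hold.

(⟸) This fails: r = 19 satisfies both congruences on the right (19 ≡ 3 mod 4 and 19 ≡ 1 mod 9) yet 19 ≡ 19 (mod 36), not 29.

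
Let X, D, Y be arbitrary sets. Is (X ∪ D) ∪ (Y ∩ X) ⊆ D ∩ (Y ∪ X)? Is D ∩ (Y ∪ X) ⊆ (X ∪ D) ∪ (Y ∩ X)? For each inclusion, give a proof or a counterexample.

(⊆) This inclusion fails. Take X = {1}, D = ∅, Y = ∅; then 1 ∈ (X ∪ D) ∪ (Y ∩ X) but 1 ∉ D ∩ (Y ∪ X).

(⊇) Let x ∈ D ∩ (Y ∪ X). Then either x ∈ X ∩ D and x ∉ Y; or x ∈ D ∩ Y and x ∉ X; or x ∈ X ∩ D ∩ Y. In each case x ∈ (X ∪ D) ∪ (Y ∩ X), so D ∩ (Y ∪ X) ⊆ (X ∪ D) ∪ (Y ∩ X).

The sets are not equal: only the reverse inclusion holds.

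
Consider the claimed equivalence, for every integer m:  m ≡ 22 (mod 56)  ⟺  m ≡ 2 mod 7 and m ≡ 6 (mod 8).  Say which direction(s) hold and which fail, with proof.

(→) This fails: m = 22 gives 22 ≡ 22 (mod 56) but 22 ≡ 1 (mod 7), so the conjunction on the right does not hold.

(←) This fails: m = 30 satisfies both congruences on the right (30 ≡ 2 mod 7 and 30 ≡ 6 mod 8) yet 30 ≡ 30 (mod 56), not 22.

Both directions fail.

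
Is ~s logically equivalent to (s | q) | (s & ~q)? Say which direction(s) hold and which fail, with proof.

Neither direction holds.

(→) This fails. Under s = F, q = F, the left side is true but the right side is false.

(←) This fails. Under s = T, q = F, the left side is false but the right side is true.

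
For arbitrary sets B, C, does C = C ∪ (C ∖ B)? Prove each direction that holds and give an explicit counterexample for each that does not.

(⟹) Let x ∈ C. Then either x ∈ C and x ∉ B; or x ∈ B ∩ C. In each case x ∈ C ∪ (C ∖ B), so C ⊆ C ∪ (C ∖ B).

(⟸) Let x ∈ C ∪ (C ∖ B). Then either x ∈ C and x ∉ B; or x ∈ B ∩ C. In each case x ∈ C, so C ∪ (C ∖ B) ⊆ C.

Both inclusions hold.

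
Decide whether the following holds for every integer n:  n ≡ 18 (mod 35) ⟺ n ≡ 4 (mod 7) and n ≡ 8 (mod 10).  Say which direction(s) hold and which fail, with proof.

Only the reverse direction holds.

Forward direction. This fails: n = 53 gives 53 ≡ 18 (mod 35) but 53 ≡ 3 (mod 10), so the conjunction on the right does not hold.

Converse. If n ≡ 4 (mod 7) and n ≡ 8 (mod 10), then by the Chinese remainder theorem n ≡ 18 (mod 70). Since 18 ≡ 18 (mod 35) and 35 ∣ 70, we get n ≡ 18 (mod 35).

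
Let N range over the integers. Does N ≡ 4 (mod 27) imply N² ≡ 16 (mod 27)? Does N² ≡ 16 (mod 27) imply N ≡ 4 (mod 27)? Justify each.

(→) Suppose N ≡ 4 (mod 27). Write N = 27j + 4. Then (27j + 4)² = 729j² + 216j + 16 = 27(27j² + 8j) + 16, so N² ≡ 16 (mod 27).

(←) This fails: take N = 23. Then 23² = 529 ≡ 16 (mod 27), yet 23 ≡ 23 (mod 27), not 4.

Not equivalent: only (⇒) holds.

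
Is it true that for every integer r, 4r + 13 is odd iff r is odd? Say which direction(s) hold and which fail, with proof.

(⟸) Suppose r is odd. Since 4 is even, 4r is even for every r, so 4r + 13 has the same parity as 13, which is odd. Hence 4r + 13 is odd.

(⟹) This fails: take r = 6. Then 4r + 13 = 37, which is odd, yet r = 6 is even, not odd.

(⇒) fails; (⇐) holds.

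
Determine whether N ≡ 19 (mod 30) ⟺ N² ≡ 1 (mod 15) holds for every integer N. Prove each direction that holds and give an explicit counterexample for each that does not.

(⇒) Suppose N ≡ 19 (mod 30). Then N² ≡ 19² = 361 (mod 30), and since 15 ∣ 30, also N² ≡ 1 (mod 15).

(⇐) This fails: take N = 1. Then 1² = 1 ≡ 1 (mod 15), yet 1 ≡ 1 (mod 30), not 19.

Only the forward implication holds.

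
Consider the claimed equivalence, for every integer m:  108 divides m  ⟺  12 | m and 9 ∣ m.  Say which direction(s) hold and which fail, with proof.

The forward direction holds; the converse fails.

Converse. This fails: take m = 36. Both 12 ∣ 36 and 9 ∣ 36, yet 36 is not a multiple of 108 (since 36 = 0·108 + 36), so 108 ∤ 36.

Forward direction. If 108 ∣ m, write m = 108q. Since 108 = 9·12, m = 12·(9q), so 12 ∣ m; and since 108 = 12·9, m = 9·(12q), so 9 ∣ m.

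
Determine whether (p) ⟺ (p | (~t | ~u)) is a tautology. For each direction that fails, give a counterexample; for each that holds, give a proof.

(→) Assume the antecedent. If p is true, p | (~t | ~u) reduces to true regardless of the other variables. If p is false, the antecedent cannot hold. Either way p | (~t | ~u) holds.

(←) This fails. Under p = F, u = F, t = F, the left side is false but the right side is true.

Only the forward direction holds.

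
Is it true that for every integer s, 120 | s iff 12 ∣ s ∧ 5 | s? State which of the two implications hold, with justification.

Only the forward implication holds.

(⇒) If 120 ∣ s, write s = 120q. Since 120 = 10·12, s = 12·(10q), so 12 ∣ s; and since 120 = 24·5, s = 5·(24q), so 5 ∣ s.

(⇐) This fails: take s = 60. Both 12 ∣ 60 and 5 ∣ 60, yet 60 is not a multiple of 120 (since 60 = 0·120 + 60), so 120 ∤ 60.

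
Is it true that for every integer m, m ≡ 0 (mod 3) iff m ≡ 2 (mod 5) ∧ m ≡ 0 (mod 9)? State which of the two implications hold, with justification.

(←) If m ≡ 2 (mod 5) and m ≡ 0 (mod 9), then by the Chinese remainder theorem m ≡ 27 (mod 45). Since 27 ≡ 0 (mod 3) and 3 ∣ 45, we get m ≡ 0 (mod 3).

(→) This fails: m = 0 gives 0 ≡ 0 (mod 3) but 0 ≡ 0 (mod 5), so the conjunction on the right does not hold.

Only the reverse direction holds.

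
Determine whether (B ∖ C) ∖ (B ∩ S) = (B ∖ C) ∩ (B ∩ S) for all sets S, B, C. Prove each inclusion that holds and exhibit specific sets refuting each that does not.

Both inclusions fail.

Forward inclusion. This inclusion fails. Take S = ∅, B = {1}, C = ∅; then 1 ∈ (B ∖ C) ∖ (B ∩ S) but 1 ∉ (B ∖ C) ∩ (B ∩ S).

Reverse inclusion. This inclusion fails. Take S = {1}, B = {1}, C = ∅; then 1 ∈ (B ∖ C) ∩ (B ∩ S) but 1 ∉ (B ∖ C) ∖ (B ∩ S).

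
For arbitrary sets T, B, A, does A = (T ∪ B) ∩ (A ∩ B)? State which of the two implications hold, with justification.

(⟸) Let x ∈ (T ∪ B) ∩ (A ∩ B). Then either x ∈ B ∩ A and x ∉ T; or x ∈ T ∩ B ∩ A. In each case x ∈ A, so (T ∪ B) ∩ (A ∩ B) ⊆ A.

(⟹) This inclusion fails. Take T = ∅, B = ∅, A = {1}; then 1 ∈ A but 1 ∉ (T ∪ B) ∩ (A ∩ B).

(⊆) fails; (⊇) holds.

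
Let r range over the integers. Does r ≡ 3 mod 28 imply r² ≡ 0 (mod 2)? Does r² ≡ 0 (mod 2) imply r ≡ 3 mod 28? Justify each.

Forward direction. This fails: take r = 3. Then 3 ≡ 3 (mod 28), but 3² = 9 ≡ 1 (mod 2), not 0.

Converse. This fails: take r = 0. Then 0² = 0 ≡ 0 (mod 2), yet 0 ≡ 0 (mod 28), not 3.

Neither implication holds.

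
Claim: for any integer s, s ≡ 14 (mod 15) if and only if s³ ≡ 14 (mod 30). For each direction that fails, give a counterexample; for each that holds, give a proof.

(→) This fails: take s = 29. Then 29 ≡ 14 (mod 15), but 29³ = 24389 ≡ 29 (mod 30), not 14.

(←) Conversely, the residues r modulo 30 with r³ ≡ 14 (mod 30) are exactly {14}, and each is ≡ 14 (mod 15).

Not equivalent: only (⇐) holds.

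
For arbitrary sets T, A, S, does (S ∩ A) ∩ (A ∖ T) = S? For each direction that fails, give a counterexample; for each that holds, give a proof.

(⊆) holds; (⊇) fails.

(⟸) This inclusion fails. Take T = ∅, A = ∅, S = {1}; then 1 ∈ S but 1 ∉ (S ∩ A) ∩ (A ∖ T).

(⟹) Let x ∈ (S ∩ A) ∩ (A ∖ T). Then x ∈ A ∩ S and x ∉ T, from which x ∈ S.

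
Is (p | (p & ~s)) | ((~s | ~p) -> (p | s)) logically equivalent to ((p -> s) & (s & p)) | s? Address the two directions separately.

(⇒) fails; (⇐) holds.

(→) This fails. Under s = F, p = T, the left side is true but the right side is false.

(←) Assume the antecedent. If s is true, the consequent reduces to true regardless of the other variables. If s is false, the antecedent cannot hold. Either way the consequent holds.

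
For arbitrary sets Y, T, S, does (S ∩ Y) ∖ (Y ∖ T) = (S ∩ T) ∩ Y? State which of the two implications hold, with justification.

Both inclusions hold.

(⟹) Let x ∈ (S ∩ Y) ∖ (Y ∖ T). Then x ∈ Y ∩ T ∩ S, from which x ∈ (S ∩ T) ∩ Y.

(⟸) Let x ∈ (S ∩ T) ∩ Y. Then x ∈ Y ∩ T ∩ S, from which x ∈ (S ∩ Y) ∖ (Y ∖ T).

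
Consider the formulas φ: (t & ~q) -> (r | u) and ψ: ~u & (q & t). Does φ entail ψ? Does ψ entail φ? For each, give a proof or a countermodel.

The forward direction fails; the converse holds.

(→) This fails. Under t = F, u = F, q = F, r = F, the left side is true but the right side is false.

(←) Assume the antecedent. If t is true, the antecedent forces (t = T, u = F, q = T, r = F) or (t = T, u = F, q = T, r = T), and (t & ~q) -> (r | u) holds there. If t is false, the antecedent cannot hold. Either way (t & ~q) -> (r | u) holds.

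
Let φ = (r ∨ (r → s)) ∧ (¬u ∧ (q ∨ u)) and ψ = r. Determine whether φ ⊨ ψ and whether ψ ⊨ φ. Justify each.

(⇒) This fails. Under s = F, q = T, u = F, r = F, the left side is true but the right side is false.

(⇐) This fails. Under s = F, q = F, u = F, r = T, the left side is false but the right side is true.

(⇒) fails and (⇐) fails.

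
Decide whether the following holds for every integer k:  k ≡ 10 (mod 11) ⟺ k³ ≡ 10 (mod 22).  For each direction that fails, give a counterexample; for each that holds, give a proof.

(⇒) This fails: take k = 21. Then 21 ≡ 10 (mod 11), but 21³ = 9261 ≡ 21 (mod 22), not 10.

(⇐) Conversely, the residues r modulo 22 with r³ ≡ 10 (mod 22) are exactly {10}, and each is ≡ 10 (mod 11).

(⇒) fails; (⇐) holds.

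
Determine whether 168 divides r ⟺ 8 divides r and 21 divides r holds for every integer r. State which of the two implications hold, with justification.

The biconditional holds.

Forward direction. If 168 ∣ r, write r = 168q. Since 168 = 21·8, r = 8·(21q), so 8 ∣ r; and since 168 = 8·21, r = 21·(8q), so 21 ∣ r.

Converse. Suppose 8 ∣ r and 21 ∣ r. Any common multiple of 8 and 21 is a multiple of their lcm; here gcd(8, 21) = 1, so lcm(8, 21) = 8·21 = 168, so 168 ∣ r.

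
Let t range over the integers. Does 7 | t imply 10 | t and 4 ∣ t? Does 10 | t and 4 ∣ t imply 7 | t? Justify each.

[⇒] This fails: take t = 7. Certainly 7 ∣ 7, but 10 ∤ 7.

[⇐] This fails: take t = 20. Both 10 ∣ 20 and 4 ∣ 20, yet 20 is not a multiple of 7 (since 20 = 2·7 + 6), so 7 ∤ 20.

Neither implication holds.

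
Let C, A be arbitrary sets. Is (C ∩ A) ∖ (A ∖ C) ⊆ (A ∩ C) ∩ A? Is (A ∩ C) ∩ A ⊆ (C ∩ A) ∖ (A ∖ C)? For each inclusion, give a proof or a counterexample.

Forward inclusion. Let x ∈ (C ∩ A) ∖ (A ∖ C). Then x ∈ C ∩ A, from which x ∈ (A ∩ C) ∩ A.

Reverse inclusion. Let x ∈ (A ∩ C) ∩ A. Then x ∈ C ∩ A, from which x ∈ (C ∩ A) ∖ (A ∖ C).

The two sets are equal.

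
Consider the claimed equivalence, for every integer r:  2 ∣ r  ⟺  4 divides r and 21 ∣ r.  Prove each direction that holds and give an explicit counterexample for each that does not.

The forward direction fails; the converse holds.

Converse. Suppose 4 ∣ r and 21 ∣ r. Any common multiple of 4 and 21 is a multiple of their lcm; here gcd(4, 21) = 1, so lcm(4, 21) = 4·21 = 84, so 84 ∣ r. Since 2 ∣ 84, it follows that 2 ∣ r.

Forward direction. This fails: take r = 2. Certainly 2 ∣ 2, but 4 ∤ 2.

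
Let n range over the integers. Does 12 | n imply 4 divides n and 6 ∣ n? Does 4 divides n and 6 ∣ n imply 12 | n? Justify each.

(⇐) Suppose 4 ∣ n and 6 ∣ n. Any common multiple of 4 and 6 is a multiple of their lcm; here lcm(4, 6) = 4·6/gcd(4, 6) = 24/2 = 12, so 12 ∣ n.

(⇒) If 12 ∣ n, write n = 12q. Since 12 = 3·4, n = 4·(3q), so 4 ∣ n; and since 12 = 2·6, n = 6·(2q), so 6 ∣ n.

Both directions hold; the statement is true.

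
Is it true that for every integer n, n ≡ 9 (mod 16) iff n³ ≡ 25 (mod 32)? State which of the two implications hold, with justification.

The forward direction fails; the converse holds.

(←) The residues r modulo 32 with r³ ≡ 25 (mod 32) are exactly {9}, and each is ≡ 9 (mod 16).

(→) This fails: take n = 25. Then 25 ≡ 9 (mod 16), but 25³ = 15625 ≡ 9 (mod 32), not 25.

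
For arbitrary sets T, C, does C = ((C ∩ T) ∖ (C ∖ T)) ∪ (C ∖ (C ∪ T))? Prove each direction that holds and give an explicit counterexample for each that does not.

(⊆) fails; (⊇) holds.

(⊇) Let x ∈ ((C ∩ T) ∖ (C ∖ T)) ∪ (C ∖ (C ∪ T)). Then x ∈ T ∩ C, from which x ∈ C.

(⊆) This inclusion fails. Take T = ∅, C = {1}; then 1 ∈ C but 1 ∉ ((C ∩ T) ∖ (C ∖ T)) ∪ (C ∖ (C ∪ T)).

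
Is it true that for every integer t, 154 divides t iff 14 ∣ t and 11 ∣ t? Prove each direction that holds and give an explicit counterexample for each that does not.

Converse. Suppose 14 ∣ t and 11 ∣ t. Any common multiple of 14 and 11 is a multiple of their lcm; here gcd(14, 11) = 1, so lcm(14, 11) = 14·11 = 154, so 154 ∣ t.

Forward direction. If 154 ∣ t, write t = 154q. Since 154 = 11·14, t = 14·(11q), so 14 ∣ t; and since 154 = 14·11, t = 11·(14q), so 11 ∣ t.

The biconditional holds.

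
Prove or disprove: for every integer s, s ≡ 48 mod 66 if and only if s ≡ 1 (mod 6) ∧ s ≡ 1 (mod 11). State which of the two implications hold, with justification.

Forward direction. This fails: s = 48 gives 48 ≡ 48 (mod 66) but 48 ≡ 0 (mod 6), so the conjunction on the right does not hold.

Converse. This fails: s = 1 satisfies both congruences on the right (1 ≡ 1 mod 6 and 1 ≡ 1 mod 11) yet 1 ≡ 1 (mod 66), not 48.

Neither implication holds.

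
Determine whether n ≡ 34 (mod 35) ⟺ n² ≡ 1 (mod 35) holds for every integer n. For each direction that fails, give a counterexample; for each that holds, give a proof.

(⟹) Suppose n ≡ 34 (mod 35). Write n = 35j + 34. Then (35j + 34)² = 1225j² + 2380j + 1156 = 35(35j² + 68j + 33) + 1, so n² ≡ 1 (mod 35).

(⟸) This fails: take n = 1. Then 1² = 1 ≡ 1 (mod 35), yet 1 ≡ 1 (mod 35), not 34.

Only the forward implication holds.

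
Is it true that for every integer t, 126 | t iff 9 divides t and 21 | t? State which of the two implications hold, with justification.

(⇒) holds; (⇐) fails.

Forward direction. If 126 ∣ t, write t = 126q. Since 126 = 14·9, t = 9·(14q), so 9 ∣ t; and since 126 = 6·21, t = 21·(6q), so 21 ∣ t.

Converse. This fails: take t = 63. Both 9 ∣ 63 and 21 ∣ 63, yet 63 is not a multiple of 126 (since 63 = 0·126 + 63), so 126 ∤ 63.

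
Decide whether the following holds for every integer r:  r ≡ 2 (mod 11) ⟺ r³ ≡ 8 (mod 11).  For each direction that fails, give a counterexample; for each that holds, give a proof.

(⟹) Suppose r ≡ 2 (mod 11). Write r = 11j + 2. Then (11j + 2)³ = 1331j³ + 726j² + 132j + 8 = 11(121j³ + 66j² + 12j) + 8, so r³ ≡ 8 (mod 11).

(⟸) For the converse, argue contrapositively. If r ≢ 2 (mod 11), then r is congruent to one of 0, 1, 3, 4, 5, 6, 7, 8, 9, 10 modulo 11, and these give r³ ≡ 0, 1, 5, 9, 4, 7, 2, 6, 3, 10 respectively — never 8.

Both implications hold.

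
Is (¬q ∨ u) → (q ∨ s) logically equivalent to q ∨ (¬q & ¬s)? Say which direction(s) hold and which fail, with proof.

Neither direction holds.

(⇒) This fails. Under s = T, q = F, u = F, the left side is true but the right side is false.

(⇐) This fails. Under s = F, q = F, u = F, the left side is false but the right side is true.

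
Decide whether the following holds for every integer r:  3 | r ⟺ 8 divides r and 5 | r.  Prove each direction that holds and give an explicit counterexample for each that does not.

Forward direction. This fails: take r = 3. Certainly 3 ∣ 3, but 8 ∤ 3.

Converse. This fails: take r = 40. Both 8 ∣ 40 and 5 ∣ 40, yet 40 is not a multiple of 3 (since 40 = 13·3 + 1), so 3 ∤ 40.

Neither implication holds.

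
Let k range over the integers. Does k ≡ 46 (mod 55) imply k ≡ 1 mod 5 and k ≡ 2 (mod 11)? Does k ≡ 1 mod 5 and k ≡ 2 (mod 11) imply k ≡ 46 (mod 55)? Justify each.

(⟹) Suppose k ≡ 46 (mod 55); write k = 55j + 46. Since 5 ∣ 55, reducing mod 5 gives k ≡ 46 ≡ 1 (mod 5); since 11 ∣ 55, reducing mod 11 gives k ≡ 46 ≡ 2 (mod 11).

(⟸) Conversely, if k ≡ 1 (mod 5) and k ≡ 2 (mod 11), then by the Chinese remainder theorem k ≡ 46 (mod 55). This is exactly k ≡ 46 (mod 55).

Both implications hold.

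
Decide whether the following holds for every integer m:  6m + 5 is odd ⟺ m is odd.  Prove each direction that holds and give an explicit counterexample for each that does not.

(⇒) fails; (⇐) holds.

(⇒) This fails: take m = 2. Then 6m + 5 = 17, which is odd, yet m = 2 is even, not odd.

(⇐) Suppose m is odd. Since 6 is even, 6m is even for every m, so 6m + 5 has the same parity as 5, which is odd. Hence 6m + 5 is odd.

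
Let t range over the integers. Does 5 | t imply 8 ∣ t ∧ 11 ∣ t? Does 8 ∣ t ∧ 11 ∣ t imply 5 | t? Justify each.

(⟹) This fails: take t = 5. Certainly 5 ∣ 5, but 8 ∤ 5.

(⟸) This fails: take t = 88. Both 8 ∣ 88 and 11 ∣ 88, yet 88 is not a multiple of 5 (since 88 = 17·5 + 3), so 5 ∤ 88.

Neither direction holds.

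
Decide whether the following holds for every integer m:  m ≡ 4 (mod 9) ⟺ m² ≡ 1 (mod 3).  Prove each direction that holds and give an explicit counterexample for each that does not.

(⇒) Suppose m ≡ 4 (mod 9). Then m² ≡ 4² = 16 (mod 9), and since 3 ∣ 9, also m² ≡ 1 (mod 3).

(⇐) This fails: take m = 1. Then 1² = 1 ≡ 1 (mod 3), yet 1 ≡ 1 (mod 9), not 4.

(⇒) holds; (⇐) fails.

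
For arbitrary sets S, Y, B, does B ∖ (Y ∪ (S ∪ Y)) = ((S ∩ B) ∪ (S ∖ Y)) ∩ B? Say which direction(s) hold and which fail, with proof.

(⊆) fails and (⊇) fails.

(⊆) This inclusion fails. Take S = ∅, Y = ∅, B = {1}; then 1 ∈ B ∖ (Y ∪ (S ∪ Y)) but 1 ∉ ((S ∩ B) ∪ (S ∖ Y)) ∩ B.

(⊇) This inclusion fails. Take S = {1}, Y = ∅, B = {1}; then 1 ∈ ((S ∩ B) ∪ (S ∖ Y)) ∩ B but 1 ∉ B ∖ (Y ∪ (S ∪ Y)).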